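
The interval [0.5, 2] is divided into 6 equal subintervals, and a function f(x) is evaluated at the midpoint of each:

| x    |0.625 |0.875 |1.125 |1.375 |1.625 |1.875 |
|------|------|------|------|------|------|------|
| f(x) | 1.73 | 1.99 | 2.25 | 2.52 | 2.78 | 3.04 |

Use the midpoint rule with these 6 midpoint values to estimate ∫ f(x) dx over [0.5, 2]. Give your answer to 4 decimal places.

3.5775

h = 0.25, n = 6.
h·[y(m₁) + y(m₂) + y(m₃) + y(m₄) + y(m₅) + y(m₆)] = 0.25·(14.31) = 3.5775.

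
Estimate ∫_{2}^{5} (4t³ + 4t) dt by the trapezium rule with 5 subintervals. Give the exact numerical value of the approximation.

h = (5 − 2)/5 = 0.6.
Nodes t₀,…,t₅ = 2, 2.6, 3.2, 3.8, 4.4, 5.
f(t) = 4t³ + 4t: f₀=40, f₁=80.704, f₂=143.872, f₃=234.688, f₄=358.336, f₅=520.
(h/2)·[f₀ + 2f₁ + 2f₂ + 2f₃ + 2f₄ + f₅] = 0.3·(2195.2) = 658.56.

658.56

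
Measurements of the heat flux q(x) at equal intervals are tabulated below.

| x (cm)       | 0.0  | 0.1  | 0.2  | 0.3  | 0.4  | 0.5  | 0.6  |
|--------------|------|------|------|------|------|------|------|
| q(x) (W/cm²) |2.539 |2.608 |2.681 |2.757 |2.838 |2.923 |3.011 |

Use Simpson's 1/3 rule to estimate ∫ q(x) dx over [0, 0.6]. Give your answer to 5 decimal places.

h = 0.1, n = 6.
(h/3)·[y₀ + 4y₁ + 2y₂ + 4y₃ + 2y₄ + 4y₅ + y₆] = 0.033333·(49.740) = 1.65800.

1.65800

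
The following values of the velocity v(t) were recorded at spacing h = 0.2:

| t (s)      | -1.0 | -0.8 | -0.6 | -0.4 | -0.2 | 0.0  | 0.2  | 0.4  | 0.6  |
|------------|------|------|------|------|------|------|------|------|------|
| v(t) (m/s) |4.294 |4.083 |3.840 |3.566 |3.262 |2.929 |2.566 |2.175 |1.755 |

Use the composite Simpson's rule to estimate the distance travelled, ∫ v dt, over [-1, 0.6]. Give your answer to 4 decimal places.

5.0931

h = 0.2, n = 8.
(h/3)·[y₀ + 4y₁ + 2y₂ + 4y₃ + 2y₄ + 4y₅ + 2y₆ + 4y₇ + y₈] = 0.066667·(76.397) = 5.0931.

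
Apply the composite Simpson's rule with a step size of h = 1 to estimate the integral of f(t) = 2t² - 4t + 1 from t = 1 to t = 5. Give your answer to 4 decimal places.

38.6667

h = (5 − 1)/4 = 1.
Nodes t₀,…,t₄ = 1, 2, 3, 4, 5.
f(t) = 2t² - 4t + 1: f₀=-1, f₁=1, f₂=7, f₃=17, f₄=31.
(h/3)·[f₀ + 4f₁ + 2f₂ + 4f₃ + f₄] = 0.333333·(116) = 38.6667.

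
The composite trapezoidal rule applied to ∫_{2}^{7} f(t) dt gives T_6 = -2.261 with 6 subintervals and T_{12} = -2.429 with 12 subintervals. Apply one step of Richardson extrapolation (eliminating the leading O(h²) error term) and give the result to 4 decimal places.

-2.4850

R = (4·T_{12} − T_6) / 3 = (4·(-2.429) − (-2.261))/3 = (-7.455)/3 = -2.4850.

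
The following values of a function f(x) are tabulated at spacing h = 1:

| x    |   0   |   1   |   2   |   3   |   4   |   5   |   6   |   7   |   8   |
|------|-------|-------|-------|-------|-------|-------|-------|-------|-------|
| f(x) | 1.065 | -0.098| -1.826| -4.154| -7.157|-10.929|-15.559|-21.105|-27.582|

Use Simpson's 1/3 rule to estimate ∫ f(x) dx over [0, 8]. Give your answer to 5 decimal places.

h = 1, n = 8.
(h/3)·[y₀ + 4y₁ + 2y₂ + 4y₃ + 2y₄ + 4y₅ + 2y₆ + 4y₇ + y₈] = 0.333333·(-220.745) = -73.58167.

-73.58167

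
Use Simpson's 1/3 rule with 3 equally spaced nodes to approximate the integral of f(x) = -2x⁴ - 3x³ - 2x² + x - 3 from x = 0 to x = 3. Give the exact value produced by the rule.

-184.5

h = (3 − 0)/2 = 1.5.
Nodes x₀,…,x₂ = 0, 1.5, 3.
f(x) = -2x⁴ - 3x³ - 2x² + x - 3: f₀=-3, f₁=-26.25, f₂=-261.
(h/3)·[f₀ + 4f₁ + f₂] = 0.5·(-369) = -184.5.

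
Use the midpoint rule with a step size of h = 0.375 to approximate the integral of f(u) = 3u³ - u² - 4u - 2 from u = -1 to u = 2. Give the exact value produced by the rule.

h = (2 − (-1))/8 = 0.375.
Midpoints m₁,…,m₈ = -0.8125, -0.4375, -0.0625, 0.3125, 0.6875, 1.0625, 1.4375, 1.8125.
f(m₁)=-1.019287109375, f(m₂)=-0.692626953125, f(m₃)=-1.754638671875, f(m₄)=-3.256103515625, f(m₅)=-4.247802734375, f(m₆)=-3.780517578125, f(m₇)=-0.905029296875, f(m₈)=5.327880859375.
h·[f(m₁) + f(m₂) + f(m₃) + f(m₄) + f(m₅) + f(m₆) + f(m₇) + f(m₈)] = 0.375·(-10.328125) = -3.873046875.

-3.873046875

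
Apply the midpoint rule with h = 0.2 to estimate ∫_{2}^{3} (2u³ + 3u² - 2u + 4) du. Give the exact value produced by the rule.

50.44

h = (3 − 2)/5 = 0.2.
Midpoints m₁,…,m₅ = 2.1, 2.3, 2.5, 2.7, 2.9.
f(m₁)=31.552, f(m₂)=39.604, f(m₃)=49, f(m₄)=59.836, f(m₅)=72.208.
h·[f(m₁) + f(m₂) + f(m₃) + f(m₄) + f(m₅)] = 0.2·(252.2) = 50.44.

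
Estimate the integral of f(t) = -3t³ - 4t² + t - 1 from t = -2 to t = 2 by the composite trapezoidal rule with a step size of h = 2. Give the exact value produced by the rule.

-36

h = (2 − (-2))/2 = 2.
Nodes t₀,…,t₂ = -2, 0, 2.
f(t) = -3t³ - 4t² + t - 1: f₀=5, f₁=-1, f₂=-39.
(h/2)·[f₀ + 2f₁ + f₂] = 1·(-36) = -36.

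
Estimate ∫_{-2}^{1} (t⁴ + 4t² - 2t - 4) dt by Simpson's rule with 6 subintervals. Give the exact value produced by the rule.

h = (1 − (-2))/6 = 0.5.
Nodes t₀,…,t₆ = -2, -1.5, -1, -0.5, 0, 0.5, 1.
f(t) = t⁴ + 4t² - 2t - 4: f₀=32, f₁=13.0625, f₂=3, f₃=-1.9375, f₄=-4, f₅=-3.9375, f₆=-1.
(h/3)·[f₀ + 4f₁ + 2f₂ + 4f₃ + 2f₄ + 4f₅ + f₆] = 0.166667·(57.75) = 9.625.

9.625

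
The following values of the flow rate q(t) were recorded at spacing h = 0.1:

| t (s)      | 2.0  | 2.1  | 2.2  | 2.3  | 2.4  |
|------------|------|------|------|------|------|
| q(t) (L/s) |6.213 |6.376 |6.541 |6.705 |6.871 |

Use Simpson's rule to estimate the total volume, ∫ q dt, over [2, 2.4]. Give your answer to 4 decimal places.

h = 0.1, n = 4.
(h/3)·[y₀ + 4y₁ + 2y₂ + 4y₃ + y₄] = 0.033333·(78.490) = 2.6163.

2.6163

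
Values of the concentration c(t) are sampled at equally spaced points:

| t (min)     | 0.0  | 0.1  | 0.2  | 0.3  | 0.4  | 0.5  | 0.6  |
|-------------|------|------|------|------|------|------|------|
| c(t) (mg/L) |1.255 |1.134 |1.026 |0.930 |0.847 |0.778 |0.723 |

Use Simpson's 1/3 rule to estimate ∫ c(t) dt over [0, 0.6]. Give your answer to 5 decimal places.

h = 0.1, n = 6.
(h/3)·[y₀ + 4y₁ + 2y₂ + 4y₃ + 2y₄ + 4y₅ + y₆] = 0.033333·(17.092) = 0.56973.

0.56973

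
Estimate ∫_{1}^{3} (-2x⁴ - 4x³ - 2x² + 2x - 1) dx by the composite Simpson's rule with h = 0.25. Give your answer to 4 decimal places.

-188.1354

h = (3 − 1)/8 = 0.25.
Nodes x₀,…,x₈ = 1, 1.25, 1.5, 1.75, 2, 2.25, 2.5, 2.75, 3.
f(x) = -2x⁴ - 4x³ - 2x² + 2x - 1: f₀=-7, f₁=-14.3203125, f₂=-26.125, f₃=-43.8203125, f₄=-69, f₅=-103.4453125, f₆=-149.125, f₇=-208.1953125, f₈=-283.
(h/3)·[f₀ + 4f₁ + 2f₂ + 4f₃ + 2f₄ + 4f₅ + 2f₆ + 4f₇ + f₈] = 0.083333·(-2257.625) = -188.1354.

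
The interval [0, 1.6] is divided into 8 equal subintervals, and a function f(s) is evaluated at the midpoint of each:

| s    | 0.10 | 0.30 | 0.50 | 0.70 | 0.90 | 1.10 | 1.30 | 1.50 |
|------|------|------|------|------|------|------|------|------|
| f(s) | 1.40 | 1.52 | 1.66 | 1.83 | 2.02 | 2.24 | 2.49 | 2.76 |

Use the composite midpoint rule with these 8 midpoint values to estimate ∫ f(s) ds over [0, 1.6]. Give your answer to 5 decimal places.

3.18400

h = 0.2, n = 8.
h·[y(m₁) + y(m₂) + y(m₃) + y(m₄) + y(m₅) + y(m₆) + y(m₇) + y(m₈)] = 0.2·(15.92) = 3.18400.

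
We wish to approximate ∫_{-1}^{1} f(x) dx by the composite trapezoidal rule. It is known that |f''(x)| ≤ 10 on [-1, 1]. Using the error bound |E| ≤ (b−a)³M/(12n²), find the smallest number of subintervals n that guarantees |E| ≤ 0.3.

5

Need 80/(12n²) ≤ 0.3.
n² ≥ 80/(12·0.3) = 22.2222 ⇒ n ≥ 4.7140, so the smallest n is 5.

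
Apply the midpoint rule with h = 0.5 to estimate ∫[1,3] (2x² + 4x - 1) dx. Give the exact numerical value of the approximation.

31.25

h = (3 − 1)/4 = 0.5.
Midpoints m₁,…,m₄ = 1.25, 1.75, 2.25, 2.75.
f(m₁)=7.125, f(m₂)=12.125, f(m₃)=18.125, f(m₄)=25.125.
h·[f(m₁) + f(m₂) + f(m₃) + f(m₄)] = 0.5·(62.5) = 31.25.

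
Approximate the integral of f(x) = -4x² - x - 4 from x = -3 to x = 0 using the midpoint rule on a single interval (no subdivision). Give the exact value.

-34.5

M = (b−a)·f(-1.5) = 3·(-11.5) = -34.5.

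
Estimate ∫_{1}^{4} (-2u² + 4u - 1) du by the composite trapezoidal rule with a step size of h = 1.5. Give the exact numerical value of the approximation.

h = (4 − 1)/2 = 1.5.
Nodes u₀,…,u₂ = 1, 2.5, 4.
f(u) = -2u² + 4u - 1: f₀=1, f₁=-3.5, f₂=-17.
(h/2)·[f₀ + 2f₁ + f₂] = 0.75·(-23) = -17.25.

-17.25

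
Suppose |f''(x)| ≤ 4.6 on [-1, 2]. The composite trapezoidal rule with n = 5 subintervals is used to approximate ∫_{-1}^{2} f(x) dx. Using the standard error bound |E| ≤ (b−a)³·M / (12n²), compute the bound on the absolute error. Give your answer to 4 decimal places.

|E| ≤ (3)³·4.6 / (12·5²) = 124.2/300 = 0.4140.

0.4140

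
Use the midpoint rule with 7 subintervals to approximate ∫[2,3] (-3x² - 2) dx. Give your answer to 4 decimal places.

h = (3 − 2)/7 = 0.142857.
Midpoints m₁,…,m₇ = 2.071429, 2.214286, 2.357143, 2.5, 2.642857, 2.785714, 2.928571.
f(m₁)=-14.872449, f(m₂)=-16.709184, f(m₃)=-18.668367, f(m₄)=-20.75, f(m₅)=-22.954082, f(m₆)=-25.280612, f(m₇)=-27.729592.
h·[f(m₁) + f(m₂) + f(m₃) + f(m₄) + f(m₅) + f(m₆) + f(m₇)] = 0.142857·(-146.964286) = -20.9949.

-20.9949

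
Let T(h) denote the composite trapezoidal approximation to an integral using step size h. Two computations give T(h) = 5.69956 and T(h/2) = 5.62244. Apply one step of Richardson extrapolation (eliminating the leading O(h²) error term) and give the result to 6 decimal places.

R = (4·T(h/2) − T(h)) / 3 = (4·5.62244 − 5.69956)/3 = (16.79020)/3 = 5.596733.

5.596733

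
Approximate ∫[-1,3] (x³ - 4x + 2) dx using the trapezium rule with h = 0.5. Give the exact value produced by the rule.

12.5

h = (3 − (-1))/8 = 0.5.
Nodes x₀,…,x₈ = -1, -0.5, 0, 0.5, 1, 1.5, 2, 2.5, 3.
f(x) = x³ - 4x + 2: f₀=5, f₁=3.875, f₂=2, f₃=0.125, f₄=-1, f₅=-0.625, f₆=2, f₇=7.625, f₈=17.
(h/2)·[f₀ + 2f₁ + 2f₂ + 2f₃ + 2f₄ + 2f₅ + 2f₆ + 2f₇ + f₈] = 0.25·(50) = 12.5.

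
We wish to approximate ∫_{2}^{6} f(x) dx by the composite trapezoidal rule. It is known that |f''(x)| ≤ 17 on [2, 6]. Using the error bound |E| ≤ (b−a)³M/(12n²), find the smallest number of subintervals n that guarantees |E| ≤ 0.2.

Need 1088/(12n²) ≤ 0.2.
n² ≥ 1088/(12·0.2) = 453.333 ⇒ n ≥ 21.2916, so the smallest n is 22.

22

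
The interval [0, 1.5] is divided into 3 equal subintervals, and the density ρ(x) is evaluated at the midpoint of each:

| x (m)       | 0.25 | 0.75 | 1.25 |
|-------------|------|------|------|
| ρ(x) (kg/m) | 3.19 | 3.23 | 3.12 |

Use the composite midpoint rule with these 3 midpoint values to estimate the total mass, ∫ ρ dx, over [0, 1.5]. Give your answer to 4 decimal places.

4.7700

h = 0.5, n = 3.
h·[y(m₁) + y(m₂) + y(m₃)] = 0.5·(9.54) = 4.7700.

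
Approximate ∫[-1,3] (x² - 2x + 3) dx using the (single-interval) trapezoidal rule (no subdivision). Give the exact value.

24

T = (b−a)/2 · [f(-1) + f(3)] = 2·[6 + 6] = 24.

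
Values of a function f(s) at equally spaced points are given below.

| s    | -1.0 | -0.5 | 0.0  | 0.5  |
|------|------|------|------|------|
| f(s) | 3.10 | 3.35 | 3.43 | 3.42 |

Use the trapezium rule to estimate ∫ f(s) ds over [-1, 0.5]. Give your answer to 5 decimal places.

5.02000

h = 0.5, n = 3.
(h/2)·[y₀ + 2y₁ + 2y₂ + y₃] = 0.25·(20.08) = 5.02000.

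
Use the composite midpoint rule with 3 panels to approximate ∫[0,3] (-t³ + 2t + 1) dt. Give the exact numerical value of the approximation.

h = (3 − 0)/3 = 1.
Midpoints m₁,…,m₃ = 0.5, 1.5, 2.5.
f(m₁)=1.875, f(m₂)=0.625, f(m₃)=-9.625.
h·[f(m₁) + f(m₂) + f(m₃)] = 1·(-7.125) = -7.125.

-7.125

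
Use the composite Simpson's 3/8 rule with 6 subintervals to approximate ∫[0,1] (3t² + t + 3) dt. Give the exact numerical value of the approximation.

4.5

h = (1 − 0)/6 = 0.166667.
Nodes t₀,…,t₆ = 0, 0.166667, 0.333333, 0.5, 0.666667, 0.833333, 1.
f(t) = 3t² + t + 3: f₀=3, f₁=3.25, f₂=3.666667, f₃=4.25, f₄=5, f₅=5.916667, f₆=7.
(3h/8)·[f₀ + 3f₁ + 3f₂ + 2f₃ + 3f₄ + 3f₅ + f₆] = 0.0625·(72) = 4.5.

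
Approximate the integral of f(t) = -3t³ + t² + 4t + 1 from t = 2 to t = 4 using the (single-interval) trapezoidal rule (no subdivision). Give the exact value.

T = (b−a)/2 · [f(2) + f(4)] = 1·[(-11) + (-159)] = -170.

-170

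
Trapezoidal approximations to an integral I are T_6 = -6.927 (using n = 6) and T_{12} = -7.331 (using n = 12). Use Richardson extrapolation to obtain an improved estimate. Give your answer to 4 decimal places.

R = (4·T_{12} − T_6) / 3 = (4·(-7.331) − (-6.927))/3 = (-22.397)/3 = -7.4657.

-7.4657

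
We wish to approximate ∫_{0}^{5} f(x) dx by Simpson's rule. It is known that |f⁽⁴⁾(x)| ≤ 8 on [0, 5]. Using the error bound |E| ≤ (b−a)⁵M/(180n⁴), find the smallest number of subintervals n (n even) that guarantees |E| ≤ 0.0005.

24

Need 25000/(180n⁴) ≤ 0.0005.
n⁴ ≥ 25000/(180·0.0005) = 277778 ⇒ n ≥ 22.9575, so the smallest even n is 24. (n must be even for Simpson's rule.)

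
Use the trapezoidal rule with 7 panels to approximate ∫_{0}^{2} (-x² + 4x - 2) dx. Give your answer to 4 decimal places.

h = (2 − 0)/7 = 0.285714.
Nodes x₀,…,x₇ = 0, 0.285714, 0.571429, 0.857143, 1.142857, 1.428571, 1.714286, 2.
f(x) = -x² + 4x - 2: f₀=-2, f₁=-0.938776, f₂=-0.040816, f₃=0.693878, f₄=1.265306, f₅=1.673469, f₆=1.918367, f₇=2.
(h/2)·[f₀ + 2f₁ + 2f₂ + 2f₃ + 2f₄ + 2f₅ + 2f₆ + f₇] = 0.142857·(9.142857) = 1.3061.

1.3061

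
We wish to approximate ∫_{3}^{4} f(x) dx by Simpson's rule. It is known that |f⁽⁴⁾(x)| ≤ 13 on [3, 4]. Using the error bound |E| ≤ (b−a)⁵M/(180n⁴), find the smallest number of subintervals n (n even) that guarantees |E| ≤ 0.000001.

18

Need 13/(180n⁴) ≤ 0.000001.
n⁴ ≥ 13/(180·0.000001) = 72222.2 ⇒ n ≥ 16.3934, so the smallest even n is 18. (n must be even for Simpson's rule.)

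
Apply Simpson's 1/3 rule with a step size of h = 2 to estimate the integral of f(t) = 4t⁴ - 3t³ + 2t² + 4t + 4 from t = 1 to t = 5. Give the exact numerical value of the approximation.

2212

h = (5 − 1)/2 = 2.
Nodes t₀,…,t₂ = 1, 3, 5.
f(t) = 4t⁴ - 3t³ + 2t² + 4t + 4: f₀=11, f₁=277, f₂=2199.
(h/3)·[f₀ + 4f₁ + f₂] = 0.666667·(3318) = 2212.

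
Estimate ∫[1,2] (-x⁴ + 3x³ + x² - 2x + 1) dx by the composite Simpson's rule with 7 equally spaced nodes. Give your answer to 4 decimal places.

5.3832

h = (2 − 1)/6 = 0.166667.
Nodes x₀,…,x₆ = 1, 1.166667, 1.333333, 1.5, 1.666667, 1.833333, 2.
f(x) = -x⁴ + 3x³ + x² - 2x + 1: f₀=2, f₁=2.939043, f₂=4.061728, f₃=5.3125, f₄=6.617284, f₅=7.883488, f₆=9.
(h/3)·[f₀ + 4f₁ + 2f₂ + 4f₃ + 2f₄ + 4f₅ + f₆] = 0.055556·(96.898148) = 5.3832.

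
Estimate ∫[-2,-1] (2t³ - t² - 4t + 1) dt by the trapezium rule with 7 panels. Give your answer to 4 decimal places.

-2.8673

h = (-1 − (-2))/7 = 0.142857.
Nodes t₀,…,t₇ = -2, -1.857143, -1.714286, -1.571429, -1.428571, -1.285714, -1.142857, -1.
f(t) = 2t³ - t² - 4t + 1: f₀=-11, f₁=-7.830904, f₂=-5.157434, f₃=-2.944606, f₄=-1.157434, f₅=0.239067, f₆=1.279883, f₇=2.
(h/2)·[f₀ + 2f₁ + 2f₂ + 2f₃ + 2f₄ + 2f₅ + 2f₆ + f₇] = 0.071429·(-40.142857) = -2.8673.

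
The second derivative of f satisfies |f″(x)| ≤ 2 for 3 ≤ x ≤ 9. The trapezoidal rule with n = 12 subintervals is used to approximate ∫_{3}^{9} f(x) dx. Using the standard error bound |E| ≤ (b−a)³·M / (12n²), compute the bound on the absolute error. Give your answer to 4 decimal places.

0.2500

|E| ≤ (6)³·2 / (12·12²) = 432/1728 = 0.2500.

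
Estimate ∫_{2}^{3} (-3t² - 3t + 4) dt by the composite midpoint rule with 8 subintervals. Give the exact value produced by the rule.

-22.49609375

h = (3 − 2)/8 = 0.125.
Midpoints m₁,…,m₈ = 2.0625, 2.1875, 2.3125, 2.4375, 2.5625, 2.6875, 2.8125, 2.9375.
f(m₁)=-14.94921875, f(m₂)=-16.91796875, f(m₃)=-18.98046875, f(m₄)=-21.13671875, f(m₅)=-23.38671875, f(m₆)=-25.73046875, f(m₇)=-28.16796875, f(m₈)=-30.69921875.
h·[f(m₁) + f(m₂) + f(m₃) + f(m₄) + f(m₅) + f(m₆) + f(m₇) + f(m₈)] = 0.125·(-179.96875) = -22.49609375.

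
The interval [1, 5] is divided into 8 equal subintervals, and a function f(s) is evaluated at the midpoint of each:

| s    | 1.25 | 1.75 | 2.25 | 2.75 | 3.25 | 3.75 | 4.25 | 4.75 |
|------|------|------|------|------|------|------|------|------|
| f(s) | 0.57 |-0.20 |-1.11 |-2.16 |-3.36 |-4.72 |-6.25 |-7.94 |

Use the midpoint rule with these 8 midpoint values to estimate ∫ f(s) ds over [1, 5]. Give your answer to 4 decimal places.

-12.5850

h = 0.5, n = 8.
h·[y(m₁) + y(m₂) + y(m₃) + y(m₄) + y(m₅) + y(m₆) + y(m₇) + y(m₈)] = 0.5·(-25.17) = -12.5850.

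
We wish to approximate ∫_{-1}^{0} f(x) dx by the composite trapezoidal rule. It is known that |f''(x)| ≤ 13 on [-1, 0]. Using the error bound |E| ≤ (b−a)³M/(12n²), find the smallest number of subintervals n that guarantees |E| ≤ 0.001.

33

Need 13/(12n²) ≤ 0.001.
n² ≥ 13/(12·0.001) = 1083.33 ⇒ n ≥ 32.9140, so the smallest n is 33.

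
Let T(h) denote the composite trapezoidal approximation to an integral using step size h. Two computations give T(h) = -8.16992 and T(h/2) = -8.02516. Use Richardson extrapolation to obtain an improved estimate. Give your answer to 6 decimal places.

-7.976907

R = (4·T(h/2) − T(h)) / 3 = (4·(-8.02516) − (-8.16992))/3 = (-23.93072)/3 = -7.976907.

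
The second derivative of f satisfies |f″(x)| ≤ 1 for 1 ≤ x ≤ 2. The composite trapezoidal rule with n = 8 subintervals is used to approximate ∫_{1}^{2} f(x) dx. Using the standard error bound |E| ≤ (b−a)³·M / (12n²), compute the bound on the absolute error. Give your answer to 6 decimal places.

|E| ≤ (1)³·1 / (12·8²) = 1/768 = 0.001302.

0.001302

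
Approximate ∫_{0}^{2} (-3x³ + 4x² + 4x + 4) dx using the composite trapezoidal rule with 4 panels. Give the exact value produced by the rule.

h = (2 − 0)/4 = 0.5.
Nodes x₀,…,x₄ = 0, 0.5, 1, 1.5, 2.
f(x) = -3x³ + 4x² + 4x + 4: f₀=4, f₁=6.625, f₂=9, f₃=8.875, f₄=4.
(h/2)·[f₀ + 2f₁ + 2f₂ + 2f₃ + f₄] = 0.25·(57) = 14.25.

14.25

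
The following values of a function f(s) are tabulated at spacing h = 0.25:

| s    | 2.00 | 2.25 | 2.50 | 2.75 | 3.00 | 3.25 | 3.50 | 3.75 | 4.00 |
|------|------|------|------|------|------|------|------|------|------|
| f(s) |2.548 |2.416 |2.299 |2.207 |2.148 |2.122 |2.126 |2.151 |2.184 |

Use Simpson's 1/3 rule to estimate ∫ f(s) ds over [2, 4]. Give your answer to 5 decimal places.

h = 0.25, n = 8.
(h/3)·[y₀ + 4y₁ + 2y₂ + 4y₃ + 2y₄ + 4y₅ + 2y₆ + 4y₇ + y₈] = 0.083333·(53.462) = 4.45517.

4.45517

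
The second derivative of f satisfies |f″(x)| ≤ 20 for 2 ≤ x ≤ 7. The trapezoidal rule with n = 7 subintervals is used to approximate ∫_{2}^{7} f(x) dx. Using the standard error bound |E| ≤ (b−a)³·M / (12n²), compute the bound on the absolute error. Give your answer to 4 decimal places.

4.2517

|E| ≤ (5)³·20 / (12·7²) = 2500/588 = 4.2517.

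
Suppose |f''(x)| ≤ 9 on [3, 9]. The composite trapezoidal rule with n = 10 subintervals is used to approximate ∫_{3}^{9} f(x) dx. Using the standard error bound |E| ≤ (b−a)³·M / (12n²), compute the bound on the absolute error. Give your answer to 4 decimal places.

|E| ≤ (6)³·9 / (12·10²) = 1944/1200 = 1.6200.

1.6200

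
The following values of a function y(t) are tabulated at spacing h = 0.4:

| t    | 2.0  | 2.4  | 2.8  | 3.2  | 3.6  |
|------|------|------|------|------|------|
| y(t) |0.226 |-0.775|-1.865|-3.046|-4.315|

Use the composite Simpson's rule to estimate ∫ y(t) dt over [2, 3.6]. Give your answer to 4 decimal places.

h = 0.4, n = 4.
(h/3)·[y₀ + 4y₁ + 2y₂ + 4y₃ + y₄] = 0.133333·(-23.103) = -3.0804.

-3.0804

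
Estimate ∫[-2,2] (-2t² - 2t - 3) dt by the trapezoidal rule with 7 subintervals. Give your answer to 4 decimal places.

-23.1020

h = (2 − (-2))/7 = 0.571429.
Nodes t₀,…,t₇ = -2, -1.428571, -0.857143, -0.285714, 0.285714, 0.857143, 1.428571, 2.
f(t) = -2t² - 2t - 3: f₀=-7, f₁=-4.224490, f₂=-2.755102, f₃=-2.591837, f₄=-3.734694, f₅=-6.183673, f₆=-9.938776, f₇=-15.
(h/2)·[f₀ + 2f₁ + 2f₂ + 2f₃ + 2f₄ + 2f₅ + 2f₆ + f₇] = 0.285714·(-80.857143) = -23.1020.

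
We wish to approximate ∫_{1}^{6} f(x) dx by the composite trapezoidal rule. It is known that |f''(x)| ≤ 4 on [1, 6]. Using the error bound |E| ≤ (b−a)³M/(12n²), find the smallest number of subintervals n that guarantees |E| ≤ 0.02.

Need 500/(12n²) ≤ 0.02.
n² ≥ 500/(12·0.02) = 2083.33 ⇒ n ≥ 45.6435, so the smallest n is 46.

46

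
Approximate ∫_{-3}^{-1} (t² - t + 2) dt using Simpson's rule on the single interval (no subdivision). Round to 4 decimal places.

S = (b−a)/6 · [f(-3) + 4f(-2) + f(-1)] = 0.333333·[14 + 4·8 + 4] = 16.6667.

16.6667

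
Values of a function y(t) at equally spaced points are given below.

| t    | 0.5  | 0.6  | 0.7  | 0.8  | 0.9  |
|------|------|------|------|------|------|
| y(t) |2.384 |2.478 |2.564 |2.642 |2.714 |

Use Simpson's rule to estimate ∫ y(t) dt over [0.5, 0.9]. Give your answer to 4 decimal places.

h = 0.1, n = 4.
(h/3)·[y₀ + 4y₁ + 2y₂ + 4y₃ + y₄] = 0.033333·(30.706) = 1.0235.

1.0235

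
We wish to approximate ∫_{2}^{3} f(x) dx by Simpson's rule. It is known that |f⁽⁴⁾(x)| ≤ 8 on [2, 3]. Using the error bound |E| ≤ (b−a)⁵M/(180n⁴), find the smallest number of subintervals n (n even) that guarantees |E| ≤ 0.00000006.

30

Need 8/(180n⁴) ≤ 0.00000006.
n⁴ ≥ 8/(180·0.00000006) = 740741 ⇒ n ≥ 29.3371, so the smallest even n is 30. (n must be even for Simpson's rule.)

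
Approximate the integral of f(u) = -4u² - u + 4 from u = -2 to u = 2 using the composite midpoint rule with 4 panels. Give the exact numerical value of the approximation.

-4

h = (2 − (-2))/4 = 1.
Midpoints m₁,…,m₄ = -1.5, -0.5, 0.5, 1.5.
f(m₁)=-3.5, f(m₂)=3.5, f(m₃)=2.5, f(m₄)=-6.5.
h·[f(m₁) + f(m₂) + f(m₃) + f(m₄)] = 1·(-4) = -4.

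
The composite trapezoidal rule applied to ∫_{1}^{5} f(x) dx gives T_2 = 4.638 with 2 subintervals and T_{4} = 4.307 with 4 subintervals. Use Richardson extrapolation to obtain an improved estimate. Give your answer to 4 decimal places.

4.1967

R = (4·T_{4} − T_2) / 3 = (4·4.307 − 4.638)/3 = (12.590)/3 = 4.1967.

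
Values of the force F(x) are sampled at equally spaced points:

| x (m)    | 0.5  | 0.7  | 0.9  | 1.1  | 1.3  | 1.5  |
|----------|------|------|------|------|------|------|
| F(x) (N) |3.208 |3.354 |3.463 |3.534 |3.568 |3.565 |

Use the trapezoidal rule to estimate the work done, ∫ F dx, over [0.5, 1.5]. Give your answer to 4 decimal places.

3.4611

h = 0.2, n = 5.
(h/2)·[y₀ + 2y₁ + 2y₂ + 2y₃ + 2y₄ + y₅] = 0.1·(34.611) = 3.4611.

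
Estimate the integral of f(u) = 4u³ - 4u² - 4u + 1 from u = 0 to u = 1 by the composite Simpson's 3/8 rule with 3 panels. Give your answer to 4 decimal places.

h = (1 − 0)/3 = 0.333333.
Nodes u₀,…,u₃ = 0, 0.333333, 0.666667, 1.
f(u) = 4u³ - 4u² - 4u + 1: f₀=1, f₁=-0.629630, f₂=-2.259259, f₃=-3.
(3h/8)·[f₀ + 3f₁ + 3f₂ + f₃] = 0.125·(-10.666667) = -1.3333.

-1.3333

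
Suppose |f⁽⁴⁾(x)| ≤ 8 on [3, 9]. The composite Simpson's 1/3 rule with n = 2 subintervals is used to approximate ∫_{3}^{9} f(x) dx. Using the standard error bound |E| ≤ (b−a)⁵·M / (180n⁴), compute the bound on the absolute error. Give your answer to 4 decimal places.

|E| ≤ (6)⁵·8 / (180·2⁴) = 62208/2880 = 21.6000.

21.6000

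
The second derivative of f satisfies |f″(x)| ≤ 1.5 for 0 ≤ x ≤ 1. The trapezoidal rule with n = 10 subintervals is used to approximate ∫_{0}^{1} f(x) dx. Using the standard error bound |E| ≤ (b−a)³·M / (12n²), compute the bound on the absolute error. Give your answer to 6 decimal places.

|E| ≤ (1)³·1.5 / (12·10²) = 1.5/1200 = 0.001250.

0.001250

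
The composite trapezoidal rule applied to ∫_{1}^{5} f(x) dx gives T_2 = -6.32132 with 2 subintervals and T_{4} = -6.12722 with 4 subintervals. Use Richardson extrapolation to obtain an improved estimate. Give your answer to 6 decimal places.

-6.062520

R = (4·T_{4} − T_2) / 3 = (4·(-6.12722) − (-6.32132))/3 = (-18.18756)/3 = -6.062520.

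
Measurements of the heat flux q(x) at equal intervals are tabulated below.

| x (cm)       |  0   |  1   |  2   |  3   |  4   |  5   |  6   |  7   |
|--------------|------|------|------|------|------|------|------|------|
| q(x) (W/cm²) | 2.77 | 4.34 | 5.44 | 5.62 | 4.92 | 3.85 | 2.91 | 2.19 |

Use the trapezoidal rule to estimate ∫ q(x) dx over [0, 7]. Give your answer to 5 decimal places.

29.56000

h = 1, n = 7.
(h/2)·[y₀ + 2y₁ + 2y₂ + 2y₃ + 2y₄ + 2y₅ + 2y₆ + y₇] = 0.5·(59.12) = 29.56000.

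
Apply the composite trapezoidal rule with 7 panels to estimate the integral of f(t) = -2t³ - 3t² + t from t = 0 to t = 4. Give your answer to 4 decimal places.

-187.2653

h = (4 − 0)/7 = 0.571429.
Nodes t₀,…,t₇ = 0, 0.571429, 1.142857, 1.714286, 2.285714, 2.857143, 3.428571, 4.
f(t) = -2t³ - 3t² + t: f₀=0, f₁=-0.781341, f₂=-5.760933, f₃=-17.177843, f₄=-37.271137, f₅=-68.279883, f₆=-112.443149, f₇=-172.
(h/2)·[f₀ + 2f₁ + 2f₂ + 2f₃ + 2f₄ + 2f₅ + 2f₆ + f₇] = 0.285714·(-655.428571) = -187.2653.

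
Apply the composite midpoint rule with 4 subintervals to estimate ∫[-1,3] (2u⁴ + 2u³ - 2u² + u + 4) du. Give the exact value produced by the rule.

h = (3 − (-1))/4 = 1.
Midpoints m₁,…,m₄ = -0.5, 0.5, 1.5, 2.5.
f(m₁)=2.875, f(m₂)=4.375, f(m₃)=17.875, f(m₄)=103.375.
h·[f(m₁) + f(m₂) + f(m₃) + f(m₄)] = 1·(128.5) = 128.5.

128.5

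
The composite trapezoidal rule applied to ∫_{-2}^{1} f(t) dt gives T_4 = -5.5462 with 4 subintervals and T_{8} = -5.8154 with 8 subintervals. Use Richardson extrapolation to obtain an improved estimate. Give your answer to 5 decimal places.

-5.90513

R = (4·T_{8} − T_4) / 3 = (4·(-5.8154) − (-5.5462))/3 = (-17.7154)/3 = -5.90513.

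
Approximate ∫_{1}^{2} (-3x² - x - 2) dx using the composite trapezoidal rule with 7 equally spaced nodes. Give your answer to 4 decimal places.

-10.5139

h = (2 − 1)/6 = 0.166667.
Nodes x₀,…,x₆ = 1, 1.166667, 1.333333, 1.5, 1.666667, 1.833333, 2.
f(x) = -3x² - x - 2: f₀=-6, f₁=-7.25, f₂=-8.666667, f₃=-10.25, f₄=-12, f₅=-13.916667, f₆=-16.
(h/2)·[f₀ + 2f₁ + 2f₂ + 2f₃ + 2f₄ + 2f₅ + f₆] = 0.083333·(-126.166667) = -10.5139.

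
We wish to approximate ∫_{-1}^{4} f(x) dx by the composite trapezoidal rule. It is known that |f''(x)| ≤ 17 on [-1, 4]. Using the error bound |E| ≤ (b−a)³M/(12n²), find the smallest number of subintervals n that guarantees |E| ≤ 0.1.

Need 2125/(12n²) ≤ 0.1.
n² ≥ 2125/(12·0.1) = 1770.83 ⇒ n ≥ 42.0813, so the smallest n is 43.

43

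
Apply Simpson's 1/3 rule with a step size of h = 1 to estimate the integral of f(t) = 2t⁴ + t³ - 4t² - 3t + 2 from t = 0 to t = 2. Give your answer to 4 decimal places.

4.6667

h = (2 − 0)/2 = 1.
Nodes t₀,…,t₂ = 0, 1, 2.
f(t) = 2t⁴ + t³ - 4t² - 3t + 2: f₀=2, f₁=-2, f₂=20.
(h/3)·[f₀ + 4f₁ + f₂] = 0.333333·(14) = 4.6667.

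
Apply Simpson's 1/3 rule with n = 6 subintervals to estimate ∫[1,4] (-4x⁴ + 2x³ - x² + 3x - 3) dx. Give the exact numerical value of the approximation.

-698.5

h = (4 − 1)/6 = 0.5.
Nodes x₀,…,x₆ = 1, 1.5, 2, 2.5, 3, 3.5, 4.
f(x) = -4x⁴ + 2x³ - x² + 3x - 3: f₀=-3, f₁=-14.25, f₂=-49, f₃=-126.75, f₄=-273, f₅=-519.25, f₆=-903.
(h/3)·[f₀ + 4f₁ + 2f₂ + 4f₃ + 2f₄ + 4f₅ + f₆] = 0.166667·(-4191) = -698.5.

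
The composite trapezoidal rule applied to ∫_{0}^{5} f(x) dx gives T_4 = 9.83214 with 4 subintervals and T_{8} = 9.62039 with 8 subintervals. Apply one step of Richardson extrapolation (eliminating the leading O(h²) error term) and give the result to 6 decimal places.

R = (4·T_{8} − T_4) / 3 = (4·9.62039 − 9.83214)/3 = (28.64942)/3 = 9.549807.

9.549807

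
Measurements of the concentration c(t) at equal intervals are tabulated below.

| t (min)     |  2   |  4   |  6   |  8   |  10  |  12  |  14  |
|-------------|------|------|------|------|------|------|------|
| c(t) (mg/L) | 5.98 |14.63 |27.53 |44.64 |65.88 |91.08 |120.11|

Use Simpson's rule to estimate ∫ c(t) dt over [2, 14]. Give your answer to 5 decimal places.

h = 2, n = 6.
(h/3)·[y₀ + 4y₁ + 2y₂ + 4y₃ + 2y₄ + 4y₅ + y₆] = 0.666667·(914.31) = 609.54000.

609.54000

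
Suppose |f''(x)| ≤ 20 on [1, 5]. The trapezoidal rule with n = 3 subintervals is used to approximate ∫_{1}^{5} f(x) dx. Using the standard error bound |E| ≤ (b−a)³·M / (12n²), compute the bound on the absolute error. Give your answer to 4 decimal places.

11.8519

|E| ≤ (4)³·20 / (12·3²) = 1280/108 = 11.8519.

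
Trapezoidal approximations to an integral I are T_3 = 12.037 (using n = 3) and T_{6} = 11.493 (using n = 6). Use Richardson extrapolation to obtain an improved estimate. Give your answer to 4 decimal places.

R = (4·T_{6} − T_3) / 3 = (4·11.493 − 12.037)/3 = (33.935)/3 = 11.3117.

11.3117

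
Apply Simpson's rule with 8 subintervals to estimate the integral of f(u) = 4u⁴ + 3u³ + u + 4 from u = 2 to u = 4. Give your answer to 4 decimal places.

987.6042

h = (4 − 2)/8 = 0.25.
Nodes u₀,…,u₈ = 2, 2.25, 2.5, 2.75, 3, 3.25, 3.5, 3.75, 4.
f(u) = 4u⁴ + 3u³ + u + 4: f₀=94, f₁=142.9375, f₂=209.625, f₃=297.90625, f₄=412, f₅=556.5, f₆=736.375, f₇=956.96875, f₈=1224.
(h/3)·[f₀ + 4f₁ + 2f₂ + 4f₃ + 2f₄ + 4f₅ + 2f₆ + 4f₇ + f₈] = 0.083333·(11851.25) = 987.6042.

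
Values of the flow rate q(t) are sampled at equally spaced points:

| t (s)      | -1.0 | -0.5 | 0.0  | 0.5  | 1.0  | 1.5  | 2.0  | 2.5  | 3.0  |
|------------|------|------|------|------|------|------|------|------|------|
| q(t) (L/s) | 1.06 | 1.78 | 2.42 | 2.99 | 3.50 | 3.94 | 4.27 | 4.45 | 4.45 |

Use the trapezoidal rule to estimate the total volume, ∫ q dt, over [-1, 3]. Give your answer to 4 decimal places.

13.0525

h = 0.5, n = 8.
(h/2)·[y₀ + 2y₁ + 2y₂ + 2y₃ + 2y₄ + 2y₅ + 2y₆ + 2y₇ + y₈] = 0.25·(52.21) = 13.0525.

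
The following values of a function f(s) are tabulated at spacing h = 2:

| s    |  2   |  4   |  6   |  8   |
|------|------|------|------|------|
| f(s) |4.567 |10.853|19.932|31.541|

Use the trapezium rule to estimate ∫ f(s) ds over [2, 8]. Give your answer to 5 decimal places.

97.67800

h = 2, n = 3.
(h/2)·[y₀ + 2y₁ + 2y₂ + y₃] = 1·(97.678) = 97.67800.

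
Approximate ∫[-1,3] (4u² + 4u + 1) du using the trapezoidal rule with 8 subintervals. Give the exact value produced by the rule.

h = (3 − (-1))/8 = 0.5.
Nodes u₀,…,u₈ = -1, -0.5, 0, 0.5, 1, 1.5, 2, 2.5, 3.
f(u) = 4u² + 4u + 1: f₀=1, f₁=0, f₂=1, f₃=4, f₄=9, f₅=16, f₆=25, f₇=36, f₈=49.
(h/2)·[f₀ + 2f₁ + 2f₂ + 2f₃ + 2f₄ + 2f₅ + 2f₆ + 2f₇ + f₈] = 0.25·(232) = 58.

58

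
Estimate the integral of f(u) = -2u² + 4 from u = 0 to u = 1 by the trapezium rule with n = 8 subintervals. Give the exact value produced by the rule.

h = (1 − 0)/8 = 0.125.
Nodes u₀,…,u₈ = 0, 0.125, 0.25, 0.375, 0.5, 0.625, 0.75, 0.875, 1.
f(u) = -2u² + 4: f₀=4, f₁=3.96875, f₂=3.875, f₃=3.71875, f₄=3.5, f₅=3.21875, f₆=2.875, f₇=2.46875, f₈=2.
(h/2)·[f₀ + 2f₁ + 2f₂ + 2f₃ + 2f₄ + 2f₅ + 2f₆ + 2f₇ + f₈] = 0.0625·(53.25) = 3.328125.

3.328125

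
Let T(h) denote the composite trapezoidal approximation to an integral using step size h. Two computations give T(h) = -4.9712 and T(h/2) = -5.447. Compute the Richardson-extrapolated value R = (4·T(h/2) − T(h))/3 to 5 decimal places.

R = (4·T(h/2) − T(h)) / 3 = (4·(-5.447) − (-4.9712))/3 = (-16.8168)/3 = -5.60560.

-5.60560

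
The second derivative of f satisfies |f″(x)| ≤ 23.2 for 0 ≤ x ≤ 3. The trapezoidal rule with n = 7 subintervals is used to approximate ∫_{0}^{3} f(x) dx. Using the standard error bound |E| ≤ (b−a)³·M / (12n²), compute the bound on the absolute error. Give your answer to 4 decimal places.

|E| ≤ (3)³·23.2 / (12·7²) = 626.4/588 = 1.0653.

1.0653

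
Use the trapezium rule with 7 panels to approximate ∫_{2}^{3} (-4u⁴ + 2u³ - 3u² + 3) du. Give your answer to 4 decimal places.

-152.7761

h = (3 − 2)/7 = 0.142857.
Nodes u₀,…,u₇ = 2, 2.142857, 2.285714, 2.428571, 2.571429, 2.714286, 2.857143, 3.
f(u) = -4u⁴ + 2u³ - 3u² + 3: f₀=-57, f₁=-75.436068, f₂=-97.971262, f₃=-125.190337, f₄=-157.718034, f₅=-196.219075, f₆=-241.398167, f₇=-294.
(h/2)·[f₀ + 2f₁ + 2f₂ + 2f₃ + 2f₄ + 2f₅ + 2f₆ + f₇] = 0.071429·(-2138.865889) = -152.7761.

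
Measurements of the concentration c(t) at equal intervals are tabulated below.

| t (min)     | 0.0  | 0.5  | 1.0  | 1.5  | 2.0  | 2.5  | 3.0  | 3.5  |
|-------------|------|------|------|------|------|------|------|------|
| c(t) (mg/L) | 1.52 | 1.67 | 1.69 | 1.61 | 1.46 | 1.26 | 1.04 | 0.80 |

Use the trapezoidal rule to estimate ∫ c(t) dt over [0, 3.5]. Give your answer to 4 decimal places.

4.9450

h = 0.5, n = 7.
(h/2)·[y₀ + 2y₁ + 2y₂ + 2y₃ + 2y₄ + 2y₅ + 2y₆ + y₇] = 0.25·(19.78) = 4.9450.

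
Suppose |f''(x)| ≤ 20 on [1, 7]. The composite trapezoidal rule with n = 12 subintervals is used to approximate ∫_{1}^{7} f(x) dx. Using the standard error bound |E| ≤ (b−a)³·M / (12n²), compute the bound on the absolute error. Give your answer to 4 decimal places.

2.5000

|E| ≤ (6)³·20 / (12·12²) = 4320/1728 = 2.5000.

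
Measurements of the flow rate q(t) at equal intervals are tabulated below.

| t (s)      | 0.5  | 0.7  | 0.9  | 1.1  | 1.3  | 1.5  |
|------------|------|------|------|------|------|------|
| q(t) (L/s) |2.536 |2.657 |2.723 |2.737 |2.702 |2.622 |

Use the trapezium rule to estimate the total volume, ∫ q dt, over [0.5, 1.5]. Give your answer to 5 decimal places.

h = 0.2, n = 5.
(h/2)·[y₀ + 2y₁ + 2y₂ + 2y₃ + 2y₄ + y₅] = 0.1·(26.796) = 2.67960.

2.67960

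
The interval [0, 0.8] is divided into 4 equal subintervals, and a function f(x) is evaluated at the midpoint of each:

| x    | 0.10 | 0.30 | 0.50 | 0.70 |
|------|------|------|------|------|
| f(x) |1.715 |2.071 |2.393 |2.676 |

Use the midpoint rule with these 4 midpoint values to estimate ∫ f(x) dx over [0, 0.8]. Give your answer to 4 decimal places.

1.7710

h = 0.2, n = 4.
h·[y(m₁) + y(m₂) + y(m₃) + y(m₄)] = 0.2·(8.855) = 1.7710.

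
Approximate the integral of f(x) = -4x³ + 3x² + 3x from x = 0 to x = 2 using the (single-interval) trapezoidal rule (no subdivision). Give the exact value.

T = (b−a)/2 · [f(0) + f(2)] = 1·[0 + (-14)] = -14.

-14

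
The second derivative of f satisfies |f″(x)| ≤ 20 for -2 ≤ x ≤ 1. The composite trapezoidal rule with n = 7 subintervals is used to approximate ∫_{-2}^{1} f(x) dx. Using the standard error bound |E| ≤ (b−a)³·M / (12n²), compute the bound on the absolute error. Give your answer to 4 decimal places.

0.9184

|E| ≤ (3)³·20 / (12·7²) = 540/588 = 0.9184.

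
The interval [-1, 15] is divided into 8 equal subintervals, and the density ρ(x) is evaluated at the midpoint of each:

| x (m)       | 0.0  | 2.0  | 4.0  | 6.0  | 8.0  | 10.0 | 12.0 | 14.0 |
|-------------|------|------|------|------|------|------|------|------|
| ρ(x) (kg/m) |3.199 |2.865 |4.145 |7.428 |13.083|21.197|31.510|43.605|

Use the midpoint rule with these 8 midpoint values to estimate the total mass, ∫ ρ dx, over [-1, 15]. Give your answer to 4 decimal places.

h = 2, n = 8.
h·[y(m₁) + y(m₂) + y(m₃) + y(m₄) + y(m₅) + y(m₆) + y(m₇) + y(m₈)] = 2·(127.032) = 254.0640.

254.0640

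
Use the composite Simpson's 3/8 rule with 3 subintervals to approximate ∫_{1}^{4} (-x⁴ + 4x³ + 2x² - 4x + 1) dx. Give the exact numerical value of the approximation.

64.5

h = (4 − 1)/3 = 1.
Nodes x₀,…,x₃ = 1, 2, 3, 4.
f(x) = -x⁴ + 4x³ + 2x² - 4x + 1: f₀=2, f₁=17, f₂=34, f₃=17.
(3h/8)·[f₀ + 3f₁ + 3f₂ + f₃] = 0.375·(172) = 64.5.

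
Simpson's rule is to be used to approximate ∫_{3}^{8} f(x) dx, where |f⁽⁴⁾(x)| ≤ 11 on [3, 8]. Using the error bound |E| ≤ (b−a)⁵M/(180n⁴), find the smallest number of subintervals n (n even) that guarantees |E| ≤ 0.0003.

Need 34375/(180n⁴) ≤ 0.0003.
n⁴ ≥ 34375/(180·0.0003) = 636574 ⇒ n ≥ 28.2463, so the smallest even n is 30. (n must be even for Simpson's rule.)

30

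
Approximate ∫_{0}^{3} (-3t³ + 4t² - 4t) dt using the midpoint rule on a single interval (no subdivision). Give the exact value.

M = (b−a)·f(1.5) = 3·(-7.125) = -21.375.

-21.375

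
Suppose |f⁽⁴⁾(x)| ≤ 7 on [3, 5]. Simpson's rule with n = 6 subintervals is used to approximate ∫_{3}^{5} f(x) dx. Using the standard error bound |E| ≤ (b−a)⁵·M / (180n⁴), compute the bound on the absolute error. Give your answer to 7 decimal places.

|E| ≤ (2)⁵·7 / (180·6⁴) = 224/233280 = 0.0009602.

0.0009602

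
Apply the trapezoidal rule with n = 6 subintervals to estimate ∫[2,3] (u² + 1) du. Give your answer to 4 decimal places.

7.3380

h = (3 − 2)/6 = 0.166667.
Nodes u₀,…,u₆ = 2, 2.166667, 2.333333, 2.5, 2.666667, 2.833333, 3.
f(u) = u² + 1: f₀=5, f₁=5.694444, f₂=6.444444, f₃=7.25, f₄=8.111111, f₅=9.027778, f₆=10.
(h/2)·[f₀ + 2f₁ + 2f₂ + 2f₃ + 2f₄ + 2f₅ + f₆] = 0.083333·(88.055556) = 7.3380.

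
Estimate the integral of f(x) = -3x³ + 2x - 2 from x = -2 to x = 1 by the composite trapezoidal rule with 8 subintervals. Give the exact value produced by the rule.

h = (1 − (-2))/8 = 0.375.
Nodes x₀,…,x₈ = -2, -1.625, -1.25, -0.875, -0.5, -0.125, 0.25, 0.625, 1.
f(x) = -3x³ + 2x - 2: f₀=18, f₁=7.623046875, f₂=1.359375, f₃=-1.740234375, f₄=-2.625, f₅=-2.244140625, f₆=-1.546875, f₇=-1.482421875, f₈=-3.
(h/2)·[f₀ + 2f₁ + 2f₂ + 2f₃ + 2f₄ + 2f₅ + 2f₆ + 2f₇ + f₈] = 0.1875·(13.6875) = 2.56640625.

2.56640625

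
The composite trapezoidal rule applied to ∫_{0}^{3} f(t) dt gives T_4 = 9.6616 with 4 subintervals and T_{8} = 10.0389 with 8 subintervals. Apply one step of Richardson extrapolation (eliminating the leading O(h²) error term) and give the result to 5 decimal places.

R = (4·T_{8} − T_4) / 3 = (4·10.0389 − 9.6616)/3 = (30.4940)/3 = 10.16467.

10.16467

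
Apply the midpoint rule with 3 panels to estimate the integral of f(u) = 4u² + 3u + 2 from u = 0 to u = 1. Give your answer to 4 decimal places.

h = (1 − 0)/3 = 0.333333.
Midpoints m₁,…,m₃ = 0.166667, 0.5, 0.833333.
f(m₁)=2.611111, f(m₂)=4.5, f(m₃)=7.277778.
h·[f(m₁) + f(m₂) + f(m₃)] = 0.333333·(14.388889) = 4.7963.

4.7963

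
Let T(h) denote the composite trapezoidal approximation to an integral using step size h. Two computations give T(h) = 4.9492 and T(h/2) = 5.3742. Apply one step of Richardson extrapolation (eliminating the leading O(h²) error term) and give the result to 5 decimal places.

5.51587

R = (4·T(h/2) − T(h)) / 3 = (4·5.3742 − 4.9492)/3 = (16.5476)/3 = 5.51587.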